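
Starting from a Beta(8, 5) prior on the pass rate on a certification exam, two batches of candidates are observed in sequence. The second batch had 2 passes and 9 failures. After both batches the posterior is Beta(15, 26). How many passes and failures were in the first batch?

5 passes and 12 failures

Sequential conjugate updates are equivalent to a single update on the pooled data, so total successes = posterior α − prior α and total failures = posterior β − prior β.
Total across both batches: 15−8=7 passes, 26−5=21 failures.
Subtract the second batch: 7−2=5 passes and 21−9=12 failures.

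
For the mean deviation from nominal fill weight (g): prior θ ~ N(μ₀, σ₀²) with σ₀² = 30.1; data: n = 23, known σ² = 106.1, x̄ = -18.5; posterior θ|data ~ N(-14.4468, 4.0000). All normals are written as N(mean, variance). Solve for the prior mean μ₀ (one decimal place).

μ₀ = 12.0

With known observation variance, the Normal–Normal posterior has precision τ_n = τ₀ + n/σ² and mean μ_n = (τ₀μ₀ + (n/σ²)x̄)/τ_n.
Here τ₀ = 1/30.1 = 0.033223 and τ_data = 23/106.1 = 0.216777, so τ_n = 0.250000.
Rearranging for μ₀: μ₀ = (μ_n·τ_n − τ_data·x̄)/τ₀ = (-14.4468·0.250000 − 0.216777·-18.5) / 0.033223 = 0.398675/0.033223 ≈ 12.0.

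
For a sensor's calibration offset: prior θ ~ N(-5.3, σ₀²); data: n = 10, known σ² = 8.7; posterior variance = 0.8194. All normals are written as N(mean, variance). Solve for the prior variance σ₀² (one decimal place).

σ₀² = 14.1

For the Normal–Normal model with known σ², precisions add: τ_n = τ₀ + n/σ².
So 1/σ₀² = 1/0.8194 − 10/8.7 = 1.220405 − 1.149425 = 0.070980.
Hence σ₀² = 1/0.070980 ≈ 14.1.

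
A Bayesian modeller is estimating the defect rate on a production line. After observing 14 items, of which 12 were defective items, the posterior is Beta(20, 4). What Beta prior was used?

Beta(8, 2)

Beta is conjugate to the binomial likelihood: posterior = Beta(a+s, b+f).
Subtract the data counts: 20−12=8, 4−2=2.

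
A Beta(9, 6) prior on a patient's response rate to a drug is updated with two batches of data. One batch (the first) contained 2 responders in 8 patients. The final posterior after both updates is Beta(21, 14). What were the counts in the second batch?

Sequential conjugate updates are equivalent to a single update on the pooled data, so total successes = posterior α − prior α and total failures = posterior β − prior β.
Total across both batches: 21−9=12 responders, 14−6=8 non-responders.
Subtract the first batch: 12−2=10 responders and 8−6=2 non-responders.

10 responders and 2 non-responders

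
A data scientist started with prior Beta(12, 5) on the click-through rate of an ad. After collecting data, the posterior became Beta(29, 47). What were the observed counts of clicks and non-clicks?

Beta is conjugate to the binomial likelihood: posterior = Beta(α+s, β+f).
So s = 29 − 12 = 17 and f = 47 − 5 = 42.

17 clicks and 42 non-clicks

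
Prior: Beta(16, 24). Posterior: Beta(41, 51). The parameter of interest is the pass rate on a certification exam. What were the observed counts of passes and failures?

Under Beta–binomial conjugacy the posterior parameters are (α+s, β+f).
So s = 41 − 16 = 25 and f = 51 − 24 = 27.

25 passes and 27 failures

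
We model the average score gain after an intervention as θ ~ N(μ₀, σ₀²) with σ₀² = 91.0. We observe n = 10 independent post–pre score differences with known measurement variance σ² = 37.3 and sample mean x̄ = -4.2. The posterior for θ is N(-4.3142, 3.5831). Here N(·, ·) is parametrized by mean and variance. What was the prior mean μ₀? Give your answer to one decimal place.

μ₀ = -7.1

The posterior mean is a precision-weighted average: μ_n = (τ₀μ₀ + τ_data·x̄)/(τ₀+τ_data), with τ₀=1/σ₀² and τ_data=n/σ².
Here τ₀ = 1/91.0 = 0.010989 and τ_data = 10/37.3 = 0.268097, so τ_n = 0.279086.
Rearranging for μ₀: μ₀ = (μ_n·τ_n − τ_data·x̄)/τ₀ = (-4.3142·0.279086 − 0.268097·-4.2) / 0.010989 = -0.078025/0.010989 ≈ -7.1.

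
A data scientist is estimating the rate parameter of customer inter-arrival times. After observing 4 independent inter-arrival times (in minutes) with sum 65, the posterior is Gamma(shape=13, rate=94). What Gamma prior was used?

Gamma–exponential conjugacy: posterior shape = α + n, posterior rate = β + Σtᵢ.
So α = 13 − 4 = 9 and β = 94 − 65 = 29.

Gamma(shape=9, rate=29)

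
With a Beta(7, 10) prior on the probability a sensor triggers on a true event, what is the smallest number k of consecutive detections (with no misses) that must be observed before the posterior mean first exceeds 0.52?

k = 4

After k detections and 0 misses the posterior is Beta(7+k, 10), with mean (7+k)/(7+10+k).
Set (7+k)/(17+k) > 0.52 and solve: k > (0.52·17 − 7)/(1 − 0.52) = 3.833.
The smallest integer exceeding 3.833 is 4, and checking k=4: (11)/(21) = 0.5238 > 0.52.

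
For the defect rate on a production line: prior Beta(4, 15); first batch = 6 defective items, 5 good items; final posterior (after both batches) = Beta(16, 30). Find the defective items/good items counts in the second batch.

Sequential conjugate updates are equivalent to a single update on the pooled data, so total successes = posterior α − prior α and total failures = posterior β − prior β.
Total across both batches: 16−4=12 defective items, 30−15=15 good items.
Subtract the first batch: 12−6=6 defective items and 15−5=10 good items.

6 defective items and 10 good items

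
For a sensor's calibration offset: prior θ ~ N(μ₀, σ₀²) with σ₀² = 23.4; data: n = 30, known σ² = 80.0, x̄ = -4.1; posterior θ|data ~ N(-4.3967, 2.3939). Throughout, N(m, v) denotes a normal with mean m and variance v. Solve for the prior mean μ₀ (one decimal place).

μ₀ = -7.0

The posterior mean is a precision-weighted average: μ_n = (τ₀μ₀ + τ_data·x̄)/(τ₀+τ_data), with τ₀=1/σ₀² and τ_data=n/σ².
Here τ₀ = 1/23.4 = 0.042735 and τ_data = 30/80.0 = 0.375000, so τ_n = 0.417735.
Rearranging for μ₀: μ₀ = (μ_n·τ_n − τ_data·x̄)/τ₀ = (-4.3967·0.417735 − 0.375000·-4.1) / 0.042735 = -0.299155/0.042735 ≈ -7.0.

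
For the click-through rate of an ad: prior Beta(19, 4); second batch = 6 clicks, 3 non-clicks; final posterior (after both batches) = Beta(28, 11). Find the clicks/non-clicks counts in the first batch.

3 clicks and 4 non-clicks

Sequential conjugate updates are equivalent to a single update on the pooled data, so total successes = posterior α − prior α and total failures = posterior β − prior β.
Total across both batches: 28−19=9 clicks, 11−4=7 non-clicks.
Subtract the second batch: 9−6=3 clicks and 7−3=4 non-clicks.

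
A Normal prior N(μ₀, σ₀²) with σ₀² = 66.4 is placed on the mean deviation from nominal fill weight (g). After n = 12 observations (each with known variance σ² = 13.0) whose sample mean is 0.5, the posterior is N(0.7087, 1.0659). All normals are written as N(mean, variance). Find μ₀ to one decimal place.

μ₀ = 13.5

The posterior mean is a precision-weighted average: μ_n = (τ₀μ₀ + τ_data·x̄)/(τ₀+τ_data), with τ₀=1/σ₀² and τ_data=n/σ².
Here τ₀ = 1/66.4 = 0.015060 and τ_data = 12/13.0 = 0.923077, so τ_n = 0.938137.
Rearranging for μ₀: μ₀ = (μ_n·τ_n − τ_data·x̄)/τ₀ = (0.7087·0.938137 − 0.923077·0.5) / 0.015060 = 0.203319/0.015060 ≈ 13.5.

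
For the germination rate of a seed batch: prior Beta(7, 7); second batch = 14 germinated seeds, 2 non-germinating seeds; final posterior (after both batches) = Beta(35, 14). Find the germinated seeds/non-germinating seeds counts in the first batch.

14 germinated seeds and 5 non-germinating seeds

Because Beta–binomial updating is additive in the counts, the combined data contributed (α_post−α_prior, β_post−β_prior) successes and failures.
Total across both batches: 35−7=28 germinated seeds, 14−7=7 non-germinating seeds.
Subtract the second batch: 28−14=14 germinated seeds and 7−2=5 non-germinating seeds.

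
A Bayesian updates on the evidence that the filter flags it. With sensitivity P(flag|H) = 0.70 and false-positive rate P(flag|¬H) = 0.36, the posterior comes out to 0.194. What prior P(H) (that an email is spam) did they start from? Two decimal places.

P(H) = 0.11

Bayes' rule in odds form gives O(H|E) = O(H)·[P(E|H)/P(E|¬H)], hence O(H) = O(H|E)/LR.
Posterior odds = 0.194/(1−0.194) = 0.2407. LR = 0.70/0.36 = 1.9444.
Prior odds = 0.2407/1.9444 = 0.1238, so P(H) = 0.1238/(1+0.1238) ≈ 0.11.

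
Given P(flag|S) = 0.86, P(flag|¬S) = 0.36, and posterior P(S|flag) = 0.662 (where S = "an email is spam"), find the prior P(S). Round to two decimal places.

In odds form, posterior odds = prior odds × likelihood ratio, so prior odds = posterior odds ÷ LR.
Posterior odds = 0.662/(1−0.662) = 1.9586. LR = 0.86/0.36 = 2.3889.
Prior odds = 1.9586/2.3889 = 0.8199, so P(S) = 0.8199/(1+0.8199) ≈ 0.45.

P(S) = 0.45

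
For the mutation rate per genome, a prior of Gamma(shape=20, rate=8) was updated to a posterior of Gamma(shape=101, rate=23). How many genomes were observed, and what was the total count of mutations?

n = 15 genomes with total 81 mutations

Gamma–Poisson conjugacy: posterior shape = α + Σxᵢ, posterior rate = β + n.
Matching: Σxᵢ = 101 − 20 = 81 and n = 23 − 8 = 15.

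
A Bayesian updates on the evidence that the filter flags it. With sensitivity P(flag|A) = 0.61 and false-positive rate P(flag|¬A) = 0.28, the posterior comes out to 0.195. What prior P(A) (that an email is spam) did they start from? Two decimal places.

In odds form, posterior odds = prior odds × likelihood ratio, so prior odds = posterior odds ÷ LR.
Posterior odds = 0.195/(1−0.195) = 0.2422. LR = 0.61/0.28 = 2.1786.
Prior odds = 0.2422/2.1786 = 0.1112, so P(A) = 0.1112/(1+0.1112) ≈ 0.10.

P(A) = 0.10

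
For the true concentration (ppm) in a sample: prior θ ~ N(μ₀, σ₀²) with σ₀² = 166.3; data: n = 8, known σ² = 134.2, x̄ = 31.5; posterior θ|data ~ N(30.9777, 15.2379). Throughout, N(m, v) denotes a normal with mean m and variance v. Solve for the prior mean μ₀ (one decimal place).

The posterior mean is a precision-weighted average: μ_n = (τ₀μ₀ + τ_data·x̄)/(τ₀+τ_data), with τ₀=1/σ₀² and τ_data=n/σ².
Here τ₀ = 1/166.3 = 0.006013 and τ_data = 8/134.2 = 0.059613, so τ_n = 0.065626.
Rearranging for μ₀: μ₀ = (μ_n·τ_n − τ_data·x̄)/τ₀ = (30.9777·0.065626 − 0.059613·31.5) / 0.006013 = 0.155133/0.006013 ≈ 25.8.

μ₀ = 25.8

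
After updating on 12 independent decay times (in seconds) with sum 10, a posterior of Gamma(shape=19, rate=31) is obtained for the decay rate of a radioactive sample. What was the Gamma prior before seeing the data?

Gamma–exponential conjugacy: posterior shape = α + n, posterior rate = β + Σtᵢ.
So α = 19 − 12 = 7 and β = 31 − 10 = 21.

Gamma(shape=7, rate=21)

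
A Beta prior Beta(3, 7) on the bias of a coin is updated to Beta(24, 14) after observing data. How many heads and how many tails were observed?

A Beta(a, b) prior with s successes and f failures in binomial data gives a Beta(a+s, b+f) posterior.
Match parameters: s=24−3=21, f=14−7=7.

21 heads and 7 tails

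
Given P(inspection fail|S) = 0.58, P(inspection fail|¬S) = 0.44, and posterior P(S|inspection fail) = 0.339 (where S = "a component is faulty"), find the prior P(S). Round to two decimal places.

In odds form, posterior odds = prior odds × likelihood ratio, so prior odds = posterior odds ÷ LR.
Posterior odds = 0.339/(1−0.339) = 0.5129. LR = 0.58/0.44 = 1.3182.
Prior odds = 0.5129/1.3182 = 0.3891, so P(S) = 0.3891/(1+0.3891) ≈ 0.28.

P(S) = 0.28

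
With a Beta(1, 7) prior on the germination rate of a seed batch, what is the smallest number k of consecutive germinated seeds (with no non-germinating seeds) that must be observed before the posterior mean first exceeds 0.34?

After k germinated seeds and 0 non-germinating seeds the posterior is Beta(1+k, 7), with mean (1+k)/(1+7+k).
Set (1+k)/(8+k) > 0.34 and solve: k > (0.34·8 − 1)/(1 − 0.34) = 2.606.
The smallest integer exceeding 2.606 is 3, and checking k=3: (4)/(11) = 0.3636 > 0.34.

k = 3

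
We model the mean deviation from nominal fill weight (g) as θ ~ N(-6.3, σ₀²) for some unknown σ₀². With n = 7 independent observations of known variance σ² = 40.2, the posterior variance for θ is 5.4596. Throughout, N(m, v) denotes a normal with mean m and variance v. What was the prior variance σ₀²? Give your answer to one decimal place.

σ₀² = 110.7

Posterior precision equals prior precision plus data precision: 1/σ_n² = 1/σ₀² + n/σ².
So 1/σ₀² = 1/5.4596 − 7/40.2 = 0.183164 − 0.174129 = 0.009035.
Hence σ₀² = 1/0.009035 ≈ 110.7.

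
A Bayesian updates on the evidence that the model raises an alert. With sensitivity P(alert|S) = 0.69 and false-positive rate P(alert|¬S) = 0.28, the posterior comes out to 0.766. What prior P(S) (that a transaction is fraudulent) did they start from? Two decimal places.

In odds form, posterior odds = prior odds × likelihood ratio, so prior odds = posterior odds ÷ LR.
Posterior odds = 0.766/(1−0.766) = 3.2735. LR = 0.69/0.28 = 2.4643.
Prior odds = 3.2735/2.4643 = 1.3284, so P(S) = 1.3284/(1+1.3284) ≈ 0.57.

P(S) = 0.57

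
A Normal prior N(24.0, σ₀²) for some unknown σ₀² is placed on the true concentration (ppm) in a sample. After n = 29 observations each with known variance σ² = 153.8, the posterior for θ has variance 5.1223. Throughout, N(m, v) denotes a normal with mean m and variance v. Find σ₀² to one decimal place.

σ₀² = 150.0

Posterior precision equals prior precision plus data precision: 1/σ_n² = 1/σ₀² + n/σ².
So 1/σ₀² = 1/5.1223 − 29/153.8 = 0.195225 − 0.188557 = 0.006668.
Hence σ₀² = 1/0.006668 ≈ 150.0.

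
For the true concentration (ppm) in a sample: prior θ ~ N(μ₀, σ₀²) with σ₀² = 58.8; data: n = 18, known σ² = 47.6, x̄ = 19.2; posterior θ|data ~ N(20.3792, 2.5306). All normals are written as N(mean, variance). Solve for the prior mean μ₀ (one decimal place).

The posterior mean is a precision-weighted average: μ_n = (τ₀μ₀ + τ_data·x̄)/(τ₀+τ_data), with τ₀=1/σ₀² and τ_data=n/σ².
Here τ₀ = 1/58.8 = 0.017007 and τ_data = 18/47.6 = 0.378151, so τ_n = 0.395158.
Rearranging for μ₀: μ₀ = (μ_n·τ_n − τ_data·x̄)/τ₀ = (20.3792·0.395158 − 0.378151·19.2) / 0.017007 = 0.792505/0.017007 ≈ 46.6.

μ₀ = 46.6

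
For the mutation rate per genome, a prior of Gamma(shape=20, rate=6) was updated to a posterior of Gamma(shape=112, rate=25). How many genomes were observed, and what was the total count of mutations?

n = 19 genomes with total 92 mutations

Gamma–Poisson conjugacy: posterior shape = α + Σxᵢ, posterior rate = β + n.
Matching: Σxᵢ = 112 − 20 = 92 and n = 25 − 6 = 19.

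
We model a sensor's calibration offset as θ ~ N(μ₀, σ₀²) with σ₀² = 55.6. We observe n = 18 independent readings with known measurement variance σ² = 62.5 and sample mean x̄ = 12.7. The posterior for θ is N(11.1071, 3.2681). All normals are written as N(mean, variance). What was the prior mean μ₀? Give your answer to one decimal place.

The posterior mean is a precision-weighted average: μ_n = (τ₀μ₀ + τ_data·x̄)/(τ₀+τ_data), with τ₀=1/σ₀² and τ_data=n/σ².
Here τ₀ = 1/55.6 = 0.017986 and τ_data = 18/62.5 = 0.288000, so τ_n = 0.305986.
Rearranging for μ₀: μ₀ = (μ_n·τ_n − τ_data·x̄)/τ₀ = (11.1071·0.305986 − 0.288000·12.7) / 0.017986 = -0.258983/0.017986 ≈ -14.4.

μ₀ = -14.4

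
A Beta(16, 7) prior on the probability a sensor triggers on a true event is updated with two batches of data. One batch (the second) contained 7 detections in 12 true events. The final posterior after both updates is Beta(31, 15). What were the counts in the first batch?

Because Beta–binomial updating is additive in the counts, the combined data contributed (α_post−α_prior, β_post−β_prior) successes and failures.
Total across both batches: 31−16=15 detections, 15−7=8 misses.
Subtract the second batch: 15−7=8 detections and 8−5=3 misses.

8 detections and 3 misses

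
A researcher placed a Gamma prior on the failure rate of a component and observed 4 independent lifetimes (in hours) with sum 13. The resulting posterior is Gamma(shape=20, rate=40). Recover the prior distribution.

Gamma–exponential conjugacy: posterior shape = α + n, posterior rate = β + Σtᵢ.
So α = 20 − 4 = 16 and β = 40 − 13 = 27.

Gamma(shape=16, rate=27)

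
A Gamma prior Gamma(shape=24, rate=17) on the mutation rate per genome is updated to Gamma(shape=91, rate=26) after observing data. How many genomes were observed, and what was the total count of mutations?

Gamma–Poisson conjugacy: posterior shape = α + Σxᵢ, posterior rate = β + n.
Matching: Σxᵢ = 91 − 24 = 67 and n = 26 − 17 = 9.

n = 9 genomes with total 67 mutations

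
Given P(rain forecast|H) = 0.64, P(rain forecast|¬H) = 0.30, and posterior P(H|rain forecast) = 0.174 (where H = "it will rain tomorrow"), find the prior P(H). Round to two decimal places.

In odds form, posterior odds = prior odds × likelihood ratio, so prior odds = posterior odds ÷ LR.
Posterior odds = 0.174/(1−0.174) = 0.2107. LR = 0.64/0.30 = 2.1333.
Prior odds = 0.2107/2.1333 = 0.0988, so P(H) = 0.0988/(1+0.0988) ≈ 0.09.

P(H) = 0.09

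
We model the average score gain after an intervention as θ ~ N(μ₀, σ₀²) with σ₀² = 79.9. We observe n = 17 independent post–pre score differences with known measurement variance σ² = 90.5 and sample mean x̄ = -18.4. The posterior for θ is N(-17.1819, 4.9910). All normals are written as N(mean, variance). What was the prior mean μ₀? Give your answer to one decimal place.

μ₀ = 1.1

The posterior mean is a precision-weighted average: μ_n = (τ₀μ₀ + τ_data·x̄)/(τ₀+τ_data), with τ₀=1/σ₀² and τ_data=n/σ².
Here τ₀ = 1/79.9 = 0.012516 and τ_data = 17/90.5 = 0.187845, so τ_n = 0.200361.
Rearranging for μ₀: μ₀ = (μ_n·τ_n − τ_data·x̄)/τ₀ = (-17.1819·0.200361 − 0.187845·-18.4) / 0.012516 = 0.013765/0.012516 ≈ 1.1.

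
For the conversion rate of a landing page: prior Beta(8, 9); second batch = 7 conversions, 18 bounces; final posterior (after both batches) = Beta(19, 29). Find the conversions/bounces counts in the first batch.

4 conversions and 2 bounces

Because Beta–binomial updating is additive in the counts, the combined data contributed (α_post−α_prior, β_post−β_prior) successes and failures.
Total across both batches: 19−8=11 conversions, 29−9=20 bounces.
Subtract the second batch: 11−7=4 conversions and 20−18=2 bounces.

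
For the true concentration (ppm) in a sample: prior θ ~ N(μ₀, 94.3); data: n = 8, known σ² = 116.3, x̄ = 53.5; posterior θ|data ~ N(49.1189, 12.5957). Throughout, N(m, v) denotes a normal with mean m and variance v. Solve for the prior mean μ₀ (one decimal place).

μ₀ = 20.7

The posterior mean is a precision-weighted average: μ_n = (τ₀μ₀ + τ_data·x̄)/(τ₀+τ_data), with τ₀=1/σ₀² and τ_data=n/σ².
Here τ₀ = 1/94.3 = 0.010604 and τ_data = 8/116.3 = 0.068788, so τ_n = 0.079392.
Rearranging for μ₀: μ₀ = (μ_n·τ_n − τ_data·x̄)/τ₀ = (49.1189·0.079392 − 0.068788·53.5) / 0.010604 = 0.219490/0.010604 ≈ 20.7.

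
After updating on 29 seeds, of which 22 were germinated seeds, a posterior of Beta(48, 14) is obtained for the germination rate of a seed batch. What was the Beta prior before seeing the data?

Beta is conjugate to the binomial likelihood: posterior = Beta(α+s, β+f).
Subtract the data counts: 48−22=26, 14−7=7.

Beta(26, 7)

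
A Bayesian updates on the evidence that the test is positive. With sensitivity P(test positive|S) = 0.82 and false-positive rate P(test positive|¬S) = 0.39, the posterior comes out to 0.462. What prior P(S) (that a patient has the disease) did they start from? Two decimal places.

P(S) = 0.29

In odds form, posterior odds = prior odds × likelihood ratio, so prior odds = posterior odds ÷ LR.
Posterior odds = 0.462/(1−0.462) = 0.8587. LR = 0.82/0.39 = 2.1026.
Prior odds = 0.8587/2.1026 = 0.4084, so P(S) = 0.4084/(1+0.4084) ≈ 0.29.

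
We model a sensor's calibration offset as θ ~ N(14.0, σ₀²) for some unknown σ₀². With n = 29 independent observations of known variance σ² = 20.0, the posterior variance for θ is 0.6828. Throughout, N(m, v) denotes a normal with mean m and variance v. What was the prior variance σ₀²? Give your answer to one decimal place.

For the Normal–Normal model with known σ², precisions add: τ_n = τ₀ + n/σ².
So 1/σ₀² = 1/0.6828 − 29/20.0 = 1.464558 − 1.450000 = 0.014558.
Hence σ₀² = 1/0.014558 ≈ 68.7.

σ₀² = 68.7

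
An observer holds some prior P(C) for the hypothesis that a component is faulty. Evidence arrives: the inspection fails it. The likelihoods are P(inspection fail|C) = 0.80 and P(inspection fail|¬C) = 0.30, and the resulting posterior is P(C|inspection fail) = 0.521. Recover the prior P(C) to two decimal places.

P(C) = 0.29

In odds form, posterior odds = prior odds × likelihood ratio, so prior odds = posterior odds ÷ LR.
Posterior odds = 0.521/(1−0.521) = 1.0877. LR = 0.80/0.30 = 2.6667.
Prior odds = 1.0877/2.6667 = 0.4079, so P(C) = 0.4079/(1+0.4079) ≈ 0.29.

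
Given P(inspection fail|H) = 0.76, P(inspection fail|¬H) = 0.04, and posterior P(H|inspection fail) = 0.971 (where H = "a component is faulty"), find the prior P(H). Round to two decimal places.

In odds form, posterior odds = prior odds × likelihood ratio, so prior odds = posterior odds ÷ LR.
Posterior odds = 0.971/(1−0.971) = 33.4828. LR = 0.76/0.04 = 19.0000.
Prior odds = 33.4828/19.0000 = 1.7623, so P(H) = 1.7623/(1+1.7623) ≈ 0.64.

P(H) = 0.64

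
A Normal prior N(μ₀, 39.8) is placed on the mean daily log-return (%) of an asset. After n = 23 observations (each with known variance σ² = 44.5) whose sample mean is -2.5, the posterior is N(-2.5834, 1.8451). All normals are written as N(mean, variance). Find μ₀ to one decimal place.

The posterior mean is a precision-weighted average: μ_n = (τ₀μ₀ + τ_data·x̄)/(τ₀+τ_data), with τ₀=1/σ₀² and τ_data=n/σ².
Here τ₀ = 1/39.8 = 0.025126 and τ_data = 23/44.5 = 0.516854, so τ_n = 0.541980.
Rearranging for μ₀: μ₀ = (μ_n·τ_n − τ_data·x̄)/τ₀ = (-2.5834·0.541980 − 0.516854·-2.5) / 0.025126 = -0.108016/0.025126 ≈ -4.3.

μ₀ = -4.3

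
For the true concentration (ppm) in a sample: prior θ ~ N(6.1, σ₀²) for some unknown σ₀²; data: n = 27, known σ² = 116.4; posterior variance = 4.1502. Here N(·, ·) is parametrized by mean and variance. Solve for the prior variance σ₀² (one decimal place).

σ₀² = 111.2

Posterior precision equals prior precision plus data precision: 1/σ_n² = 1/σ₀² + n/σ².
So 1/σ₀² = 1/4.1502 − 27/116.4 = 0.240952 − 0.231959 = 0.008993.
Hence σ₀² = 1/0.008993 ≈ 111.2.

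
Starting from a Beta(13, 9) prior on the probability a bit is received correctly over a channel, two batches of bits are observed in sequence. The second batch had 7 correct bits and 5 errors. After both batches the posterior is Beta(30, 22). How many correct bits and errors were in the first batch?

Sequential conjugate updates are equivalent to a single update on the pooled data, so total successes = posterior α − prior α and total failures = posterior β − prior β.
Total across both batches: 30−13=17 correct bits, 22−9=13 errors.
Subtract the second batch: 17−7=10 correct bits and 13−5=8 errors.

10 correct bits and 8 errors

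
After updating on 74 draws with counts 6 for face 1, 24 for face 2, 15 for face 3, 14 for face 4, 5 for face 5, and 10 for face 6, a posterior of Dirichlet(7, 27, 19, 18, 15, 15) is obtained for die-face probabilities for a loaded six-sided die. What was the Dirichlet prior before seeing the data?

Dirichlet(1, 3, 4, 4, 10, 5)

For a Dirichlet(α) prior with multinomial counts c, the posterior is Dirichlet(α + c) componentwise.
Subtract each count from the matching posterior parameter: 7−6=1, 27−24=3, 19−15=4, 18−14=4, 15−5=10, 15−10=5.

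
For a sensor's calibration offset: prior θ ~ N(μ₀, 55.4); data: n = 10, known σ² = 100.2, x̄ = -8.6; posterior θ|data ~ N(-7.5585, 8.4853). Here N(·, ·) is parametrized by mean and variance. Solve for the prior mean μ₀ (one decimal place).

μ₀ = -1.8

With known observation variance, the Normal–Normal posterior has precision τ_n = τ₀ + n/σ² and mean μ_n = (τ₀μ₀ + (n/σ²)x̄)/τ_n.
Here τ₀ = 1/55.4 = 0.018051 and τ_data = 10/100.2 = 0.099800, so τ_n = 0.117851.
Rearranging for μ₀: μ₀ = (μ_n·τ_n − τ_data·x̄)/τ₀ = (-7.5585·0.117851 − 0.099800·-8.6) / 0.018051 = -0.032497/0.018051 ≈ -1.8.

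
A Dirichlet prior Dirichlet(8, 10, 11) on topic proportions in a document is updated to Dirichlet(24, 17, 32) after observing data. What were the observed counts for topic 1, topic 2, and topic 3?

counts (16, 7, 21)

For a Dirichlet(α) prior with multinomial counts c, the posterior is Dirichlet(α + c) componentwise.
Counts are posterior − prior componentwise: 24−8=16, 17−10=7, 32−11=21.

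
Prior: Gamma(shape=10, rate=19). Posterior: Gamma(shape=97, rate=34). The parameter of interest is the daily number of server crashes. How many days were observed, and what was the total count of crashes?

Gamma–Poisson conjugacy: posterior shape = α + Σxᵢ, posterior rate = β + n.
Matching: Σxᵢ = 97 − 10 = 87 and n = 34 − 19 = 15.

n = 15 days with total 87 crashes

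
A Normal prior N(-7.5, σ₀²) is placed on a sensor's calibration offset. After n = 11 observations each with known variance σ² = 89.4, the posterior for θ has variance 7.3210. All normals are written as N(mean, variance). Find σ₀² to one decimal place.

σ₀² = 73.8

For the Normal–Normal model with known σ², precisions add: τ_n = τ₀ + n/σ².
So 1/σ₀² = 1/7.3210 − 11/89.4 = 0.136593 − 0.123043 = 0.013550.
Hence σ₀² = 1/0.013550 ≈ 73.8.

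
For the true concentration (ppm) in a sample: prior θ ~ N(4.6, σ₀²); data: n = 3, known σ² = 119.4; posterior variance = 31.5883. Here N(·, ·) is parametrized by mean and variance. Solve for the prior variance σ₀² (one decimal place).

Posterior precision equals prior precision plus data precision: 1/σ_n² = 1/σ₀² + n/σ².
So 1/σ₀² = 1/31.5883 − 3/119.4 = 0.031657 − 0.025126 = 0.006531.
Hence σ₀² = 1/0.006531 ≈ 153.1.

σ₀² = 153.1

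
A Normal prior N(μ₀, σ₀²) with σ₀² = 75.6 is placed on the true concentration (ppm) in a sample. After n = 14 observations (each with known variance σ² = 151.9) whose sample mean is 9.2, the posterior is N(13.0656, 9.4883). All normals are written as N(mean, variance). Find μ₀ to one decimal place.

μ₀ = 40.0

The posterior mean is a precision-weighted average: μ_n = (τ₀μ₀ + τ_data·x̄)/(τ₀+τ_data), with τ₀=1/σ₀² and τ_data=n/σ².
Here τ₀ = 1/75.6 = 0.013228 and τ_data = 14/151.9 = 0.092166, so τ_n = 0.105394.
Rearranging for μ₀: μ₀ = (μ_n·τ_n − τ_data·x̄)/τ₀ = (13.0656·0.105394 − 0.092166·9.2) / 0.013228 = 0.529109/0.013228 ≈ 40.0.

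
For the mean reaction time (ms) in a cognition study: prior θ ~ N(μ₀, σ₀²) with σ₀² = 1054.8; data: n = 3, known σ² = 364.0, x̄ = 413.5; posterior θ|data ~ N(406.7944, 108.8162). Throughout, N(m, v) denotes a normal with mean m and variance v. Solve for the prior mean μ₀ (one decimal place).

μ₀ = 348.5

With known observation variance, the Normal–Normal posterior has precision τ_n = τ₀ + n/σ² and mean μ_n = (τ₀μ₀ + (n/σ²)x̄)/τ_n.
Here τ₀ = 1/1054.8 = 0.000948 and τ_data = 3/364.0 = 0.008242, so τ_n = 0.009190.
Rearranging for μ₀: μ₀ = (μ_n·τ_n − τ_data·x̄)/τ₀ = (406.7944·0.009190 − 0.008242·413.5) / 0.000948 = 0.330374/0.000948 ≈ 348.5.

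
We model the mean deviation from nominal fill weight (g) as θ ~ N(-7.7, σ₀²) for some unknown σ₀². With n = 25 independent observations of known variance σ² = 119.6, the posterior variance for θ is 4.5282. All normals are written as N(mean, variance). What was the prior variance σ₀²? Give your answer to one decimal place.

σ₀² = 84.7

Posterior precision equals prior precision plus data precision: 1/σ_n² = 1/σ₀² + n/σ².
So 1/σ₀² = 1/4.5282 − 25/119.6 = 0.220838 − 0.209030 = 0.011808.
Hence σ₀² = 1/0.011808 ≈ 84.7.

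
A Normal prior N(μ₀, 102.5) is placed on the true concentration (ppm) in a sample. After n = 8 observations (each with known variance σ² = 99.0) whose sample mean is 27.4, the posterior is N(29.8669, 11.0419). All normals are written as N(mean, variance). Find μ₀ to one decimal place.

μ₀ = 50.3

With known observation variance, the Normal–Normal posterior has precision τ_n = τ₀ + n/σ² and mean μ_n = (τ₀μ₀ + (n/σ²)x̄)/τ_n.
Here τ₀ = 1/102.5 = 0.009756 and τ_data = 8/99.0 = 0.080808, so τ_n = 0.090564.
Rearranging for μ₀: μ₀ = (μ_n·τ_n − τ_data·x̄)/τ₀ = (29.8669·0.090564 − 0.080808·27.4) / 0.009756 = 0.490727/0.009756 ≈ 50.3.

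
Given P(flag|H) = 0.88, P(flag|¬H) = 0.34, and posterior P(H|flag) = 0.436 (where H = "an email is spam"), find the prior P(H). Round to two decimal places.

Bayes' rule in odds form gives O(H|E) = O(H)·[P(E|H)/P(E|¬H)], hence O(H) = O(H|E)/LR.
Posterior odds = 0.436/(1−0.436) = 0.7730. LR = 0.88/0.34 = 2.5882.
Prior odds = 0.7730/2.5882 = 0.2987, so P(H) = 0.2987/(1+0.2987) ≈ 0.23.

P(H) = 0.23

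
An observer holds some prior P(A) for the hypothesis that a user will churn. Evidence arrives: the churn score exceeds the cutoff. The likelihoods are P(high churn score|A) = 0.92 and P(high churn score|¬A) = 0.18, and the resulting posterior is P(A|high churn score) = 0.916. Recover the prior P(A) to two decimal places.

Bayes' rule in odds form gives O(A|E) = O(A)·[P(E|A)/P(E|¬A)], hence O(A) = O(A|E)/LR.
Posterior odds = 0.916/(1−0.916) = 10.9048. LR = 0.92/0.18 = 5.1111.
Prior odds = 10.9048/5.1111 = 2.1336, so P(A) = 2.1336/(1+2.1336) ≈ 0.68.

P(A) = 0.68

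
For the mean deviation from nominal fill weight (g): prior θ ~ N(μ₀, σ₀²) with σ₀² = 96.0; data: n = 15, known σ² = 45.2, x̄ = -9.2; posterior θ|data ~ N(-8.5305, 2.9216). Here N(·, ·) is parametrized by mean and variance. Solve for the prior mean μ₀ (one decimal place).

μ₀ = 12.8

The posterior mean is a precision-weighted average: μ_n = (τ₀μ₀ + τ_data·x̄)/(τ₀+τ_data), with τ₀=1/σ₀² and τ_data=n/σ².
Here τ₀ = 1/96.0 = 0.010417 and τ_data = 15/45.2 = 0.331858, so τ_n = 0.342275.
Rearranging for μ₀: μ₀ = (μ_n·τ_n − τ_data·x̄)/τ₀ = (-8.5305·0.342275 − 0.331858·-9.2) / 0.010417 = 0.133317/0.010417 ≈ 12.8.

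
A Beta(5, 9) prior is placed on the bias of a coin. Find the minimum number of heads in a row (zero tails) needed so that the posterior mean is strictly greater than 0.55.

k = 7

After k heads and 0 tails the posterior is Beta(5+k, 9), with mean (5+k)/(5+9+k).
Set (5+k)/(14+k) > 0.55 and solve: k > (0.55·14 − 5)/(1 − 0.55) = 6.000.
The smallest integer exceeding 6.000 is 7, and checking k=7: (12)/(21) = 0.5714 > 0.55.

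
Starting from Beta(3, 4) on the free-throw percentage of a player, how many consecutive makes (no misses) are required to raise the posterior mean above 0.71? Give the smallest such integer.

k = 7

After k makes and 0 misses the posterior is Beta(3+k, 4), with mean (3+k)/(3+4+k).
Set (3+k)/(7+k) > 0.71 and solve: k > (0.71·7 − 3)/(1 − 0.71) = 6.793.
The smallest integer exceeding 6.793 is 7.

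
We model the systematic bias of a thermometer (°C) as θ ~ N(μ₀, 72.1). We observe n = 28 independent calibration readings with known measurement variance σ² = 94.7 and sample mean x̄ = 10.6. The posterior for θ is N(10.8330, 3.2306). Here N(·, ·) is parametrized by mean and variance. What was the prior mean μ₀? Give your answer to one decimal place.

μ₀ = 15.8

With known observation variance, the Normal–Normal posterior has precision τ_n = τ₀ + n/σ² and mean μ_n = (τ₀μ₀ + (n/σ²)x̄)/τ_n.
Here τ₀ = 1/72.1 = 0.013870 and τ_data = 28/94.7 = 0.295671, so τ_n = 0.309541.
Rearranging for μ₀: μ₀ = (μ_n·τ_n − τ_data·x̄)/τ₀ = (10.8330·0.309541 − 0.295671·10.6) / 0.013870 = 0.219145/0.013870 ≈ 15.8.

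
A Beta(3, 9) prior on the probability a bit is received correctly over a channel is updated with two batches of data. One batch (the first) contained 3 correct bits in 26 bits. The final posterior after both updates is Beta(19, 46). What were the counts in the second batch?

13 correct bits and 14 errors

Sequential conjugate updates are equivalent to a single update on the pooled data, so total successes = posterior α − prior α and total failures = posterior β − prior β.
Total across both batches: 19−3=16 correct bits, 46−9=37 errors.
Subtract the first batch: 16−3=13 correct bits and 37−23=14 errors.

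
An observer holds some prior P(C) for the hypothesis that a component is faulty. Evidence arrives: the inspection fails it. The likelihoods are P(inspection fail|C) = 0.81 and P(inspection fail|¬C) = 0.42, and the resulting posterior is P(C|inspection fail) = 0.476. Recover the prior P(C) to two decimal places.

Bayes' rule in odds form gives O(C|E) = O(C)·[P(E|C)/P(E|¬C)], hence O(C) = O(C|E)/LR.
Posterior odds = 0.476/(1−0.476) = 0.9084. LR = 0.81/0.42 = 1.9286.
Prior odds = 0.9084/1.9286 = 0.4710, so P(C) = 0.4710/(1+0.4710) ≈ 0.32.

P(C) = 0.32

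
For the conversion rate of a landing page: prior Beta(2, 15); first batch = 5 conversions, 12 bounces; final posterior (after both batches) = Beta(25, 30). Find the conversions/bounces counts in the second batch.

18 conversions and 3 bounces

Sequential conjugate updates are equivalent to a single update on the pooled data, so total successes = posterior α − prior α and total failures = posterior β − prior β.
Total across both batches: 25−2=23 conversions, 30−15=15 bounces.
Subtract the first batch: 23−5=18 conversions and 15−12=3 bounces.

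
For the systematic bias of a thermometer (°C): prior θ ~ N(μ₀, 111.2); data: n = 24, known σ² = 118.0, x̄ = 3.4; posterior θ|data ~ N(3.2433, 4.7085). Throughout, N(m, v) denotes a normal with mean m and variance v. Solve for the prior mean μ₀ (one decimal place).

With known observation variance, the Normal–Normal posterior has precision τ_n = τ₀ + n/σ² and mean μ_n = (τ₀μ₀ + (n/σ²)x̄)/τ_n.
Here τ₀ = 1/111.2 = 0.008993 and τ_data = 24/118.0 = 0.203390, so τ_n = 0.212383.
Rearranging for μ₀: μ₀ = (μ_n·τ_n − τ_data·x̄)/τ₀ = (3.2433·0.212383 − 0.203390·3.4) / 0.008993 = -0.002704/0.008993 ≈ -0.3.

μ₀ = -0.3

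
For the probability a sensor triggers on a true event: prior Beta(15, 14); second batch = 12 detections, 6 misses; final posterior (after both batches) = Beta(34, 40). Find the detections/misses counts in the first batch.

7 detections and 20 misses

Sequential conjugate updates are equivalent to a single update on the pooled data, so total successes = posterior α − prior α and total failures = posterior β − prior β.
Total across both batches: 34−15=19 detections, 40−14=26 misses.
Subtract the second batch: 19−12=7 detections and 26−6=20 misses.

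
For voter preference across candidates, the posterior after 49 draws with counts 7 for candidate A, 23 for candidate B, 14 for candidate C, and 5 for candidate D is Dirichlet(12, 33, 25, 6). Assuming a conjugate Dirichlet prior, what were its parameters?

For a Dirichlet(α) prior with multinomial counts c, the posterior is Dirichlet(α + c) componentwise.
Subtract each count from the matching posterior parameter: 12−7=5, 33−23=10, 25−14=11, 6−5=1.

Dirichlet(5, 10, 11, 1)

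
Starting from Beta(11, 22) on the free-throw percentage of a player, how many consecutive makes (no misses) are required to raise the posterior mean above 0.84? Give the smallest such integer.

k = 105

After k makes and 0 misses the posterior is Beta(11+k, 22), with mean (11+k)/(11+22+k).
Set (11+k)/(33+k) > 0.84 and solve: k > (0.84·33 − 11)/(1 − 0.84) = 104.500.
The smallest integer exceeding 104.500 is 105, and checking k=105: (116)/(138) = 0.8406 > 0.84.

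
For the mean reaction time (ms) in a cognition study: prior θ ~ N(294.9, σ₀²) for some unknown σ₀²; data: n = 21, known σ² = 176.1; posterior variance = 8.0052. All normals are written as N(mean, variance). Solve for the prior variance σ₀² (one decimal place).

σ₀² = 176.4

For the Normal–Normal model with known σ², precisions add: τ_n = τ₀ + n/σ².
So 1/σ₀² = 1/8.0052 − 21/176.1 = 0.124919 − 0.119250 = 0.005669.
Hence σ₀² = 1/0.005669 ≈ 176.4.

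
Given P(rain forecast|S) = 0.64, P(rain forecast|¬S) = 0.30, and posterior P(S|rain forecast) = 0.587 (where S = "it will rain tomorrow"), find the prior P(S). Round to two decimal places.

In odds form, posterior odds = prior odds × likelihood ratio, so prior odds = posterior odds ÷ LR.
Posterior odds = 0.587/(1−0.587) = 1.4213. LR = 0.64/0.30 = 2.1333.
Prior odds = 1.4213/2.1333 = 0.6662, so P(S) = 0.6662/(1+0.6662) ≈ 0.40.

P(S) = 0.40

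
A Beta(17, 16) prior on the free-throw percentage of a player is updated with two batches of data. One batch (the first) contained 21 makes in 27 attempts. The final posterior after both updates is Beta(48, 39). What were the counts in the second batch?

Sequential conjugate updates are equivalent to a single update on the pooled data, so total successes = posterior α − prior α and total failures = posterior β − prior β.
Total across both batches: 48−17=31 makes, 39−16=23 misses.
Subtract the first batch: 31−21=10 makes and 23−6=17 misses.

10 makes and 17 misses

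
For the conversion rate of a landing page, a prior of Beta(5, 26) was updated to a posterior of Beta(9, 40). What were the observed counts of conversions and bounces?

4 conversions and 14 bounces

Beta is conjugate to the binomial likelihood: posterior = Beta(a+s, b+f).
So s = 9 − 5 = 4 and f = 40 − 26 = 14.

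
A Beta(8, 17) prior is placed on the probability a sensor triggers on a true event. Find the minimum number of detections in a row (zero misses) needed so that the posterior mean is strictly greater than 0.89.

k = 130

After k detections and 0 misses the posterior is Beta(8+k, 17), with mean (8+k)/(8+17+k).
Set (8+k)/(25+k) > 0.89 and solve: k > (0.89·25 − 8)/(1 − 0.89) = 129.545.
The smallest integer exceeding 129.545 is 130, and checking k=130: (138)/(155) = 0.8903 > 0.89.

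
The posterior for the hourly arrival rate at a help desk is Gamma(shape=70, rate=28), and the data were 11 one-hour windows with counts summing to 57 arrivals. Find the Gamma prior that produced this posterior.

Gamma(shape=13, rate=17)

A Gamma(α, β) prior (rate parametrization) on a Poisson rate with n observations summing to S gives posterior Gamma(α+S, β+n).
So α = 70 − 57 = 13 and β = 28 − 11 = 17.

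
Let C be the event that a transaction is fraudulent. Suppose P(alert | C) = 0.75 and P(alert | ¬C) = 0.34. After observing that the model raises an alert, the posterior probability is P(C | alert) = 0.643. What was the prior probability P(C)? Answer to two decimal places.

P(C) = 0.45

In odds form, posterior odds = prior odds × likelihood ratio, so prior odds = posterior odds ÷ LR.
Posterior odds = 0.643/(1−0.643) = 1.8011. LR = 0.75/0.34 = 2.2059.
Prior odds = 1.8011/2.2059 = 0.8165, so P(C) = 0.8165/(1+0.8165) ≈ 0.45.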